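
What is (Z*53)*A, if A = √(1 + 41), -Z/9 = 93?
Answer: -44361*√42 ≈ -2.8749e+5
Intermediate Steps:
Z = -837 (Z = -9*93 = -837)
A = √42 ≈ 6.4807
(Z*53)*A = (-837*53)*√42 = -44361*√42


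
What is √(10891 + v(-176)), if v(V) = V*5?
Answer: √10011 ≈ 100.05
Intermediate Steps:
v(V) = 5*V
√(10891 + v(-176)) = √(10891 + 5*(-176)) = √(10891 - 880) = √10011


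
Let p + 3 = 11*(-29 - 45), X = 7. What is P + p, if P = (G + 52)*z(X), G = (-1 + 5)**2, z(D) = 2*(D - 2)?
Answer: -137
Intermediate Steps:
z(D) = -4 + 2*D (z(D) = 2*(-2 + D) = -4 + 2*D)
G = 16 (G = 4**2 = 16)
p = -817 (p = -3 + 11*(-29 - 45) = -3 + 11*(-74) = -3 - 814 = -817)
P = 680 (P = (16 + 52)*(-4 + 2*7) = 68*(-4 + 14) = 68*10 = 680)
P + p = 680 - 817 = -137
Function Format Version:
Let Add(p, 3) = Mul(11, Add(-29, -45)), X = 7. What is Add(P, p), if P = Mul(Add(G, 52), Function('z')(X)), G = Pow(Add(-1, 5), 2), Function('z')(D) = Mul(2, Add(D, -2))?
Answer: -137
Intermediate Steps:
Function('z')(D) = Add(-4, Mul(2, D)) (Function('z')(D) = Mul(2, Add(-2, D)) = Add(-4, Mul(2, D)))
G = 16 (G = Pow(4, 2) = 16)
p = -817 (p = Add(-3, Mul(11, Add(-29, -45))) = Add(-3, Mul(11, -74)) = Add(-3, -814) = -817)
P = 680 (P = Mul(Add(16, 52), Add(-4, Mul(2, 7))) = Mul(68, Add(-4, 14)) = Mul(68, 10) = 680)
Add(P, p) = Add(680, -817) = -137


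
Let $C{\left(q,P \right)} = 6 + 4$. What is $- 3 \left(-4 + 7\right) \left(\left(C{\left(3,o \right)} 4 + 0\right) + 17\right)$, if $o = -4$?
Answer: $-513$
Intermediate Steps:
$C{\left(q,P \right)} = 10$
$- 3 \left(-4 + 7\right) \left(\left(C{\left(3,o \right)} 4 + 0\right) + 17\right) = - 3 \left(-4 + 7\right) \left(\left(10 \cdot 4 + 0\right) + 17\right) = \left(-3\right) 3 \left(\left(40 + 0\right) + 17\right) = - 9 \left(40 + 17\right) = \left(-9\right) 57 = -513$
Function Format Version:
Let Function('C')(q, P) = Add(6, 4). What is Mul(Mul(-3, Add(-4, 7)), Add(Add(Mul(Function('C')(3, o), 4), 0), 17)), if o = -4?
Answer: -513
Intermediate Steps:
Function('C')(q, P) = 10
Mul(Mul(-3, Add(-4, 7)), Add(Add(Mul(Function('C')(3, o), 4), 0), 17)) = Mul(Mul(-3, Add(-4, 7)), Add(Add(Mul(10, 4), 0), 17)) = Mul(Mul(-3, 3), Add(Add(40, 0), 17)) = Mul(-9, Add(40, 17)) = Mul(-9, 57) = -513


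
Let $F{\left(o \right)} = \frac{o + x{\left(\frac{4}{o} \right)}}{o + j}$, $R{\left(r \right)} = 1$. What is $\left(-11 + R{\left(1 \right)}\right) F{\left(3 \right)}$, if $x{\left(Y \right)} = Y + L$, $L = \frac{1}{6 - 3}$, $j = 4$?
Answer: $- \frac{20}{3} \approx -6.6667$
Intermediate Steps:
$L = \frac{1}{3} \approx 0.33333$
$x{\left(Y \right)} = \frac{1}{3} + Y$ ($x{\left(Y \right)} = Y + \frac{1}{3} = \frac{1}{3} + Y$)
$F{\left(o \right)} = \frac{\frac{1}{3} + o + \frac{4}{o}}{4 + o}$ ($F{\left(o \right)} = \frac{o + \left(\frac{1}{3} + \frac{4}{o}\right)}{o + 4} = \frac{\frac{1}{3} + o + \frac{4}{o}}{4 + o}$)
$\left(-11 + R{\left(1 \right)}\right) F{\left(3 \right)} = \left(-11 + 1\right) \frac{4 + 3^{2} + \frac{1}{3} \cdot 3}{3 \left(4 + 3\right)} = - 10 \frac{4 + 9 + 1}{3 \cdot 7} = - 10 \cdot \frac{1}{3} \cdot \frac{1}{7} \cdot 14 = \left(-10\right) \frac{2}{3} = - \frac{20}{3}$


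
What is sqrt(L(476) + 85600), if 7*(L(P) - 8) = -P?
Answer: 2*sqrt(21385) ≈ 292.47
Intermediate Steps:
L(P) = 8 - P/7 (L(P) = 8 + (-P)/7 = 8 - P/7)
sqrt(L(476) + 85600) = sqrt((8 - 1/7*476) + 85600) = sqrt((8 - 68) + 85600) = sqrt(-60 + 85600) = sqrt(85540) = 2*sqrt(21385)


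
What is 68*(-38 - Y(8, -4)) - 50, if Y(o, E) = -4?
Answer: -2362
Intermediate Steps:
68*(-38 - Y(8, -4)) - 50 = 68*(-38 - 1*(-4)) - 50 = 68*(-38 + 4) - 50 = 68*(-34) - 50 = -2312 - 50 = -2362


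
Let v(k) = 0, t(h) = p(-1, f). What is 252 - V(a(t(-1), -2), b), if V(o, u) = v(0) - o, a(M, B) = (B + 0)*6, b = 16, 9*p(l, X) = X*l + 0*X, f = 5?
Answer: 240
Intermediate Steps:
p(l, X) = X*l/9 (p(l, X) = (X*l + 0*X)/9 = (X*l + 0)/9 = (X*l)/9 = X*l/9)
t(h) = -5/9 (t(h) = (⅑)*5*(-1) = -5/9)
a(M, B) = 6*B (a(M, B) = B*6 = 6*B)
V(o, u) = -o (V(o, u) = 0 - o = -o)
252 - V(a(t(-1), -2), b) = 252 - (-1)*6*(-2) = 252 - (-1)*(-12) = 252 - 1*12 = 252 - 12 = 240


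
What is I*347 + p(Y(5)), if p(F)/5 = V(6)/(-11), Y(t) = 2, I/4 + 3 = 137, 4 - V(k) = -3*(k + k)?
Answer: 2045712/11 ≈ 1.8597e+5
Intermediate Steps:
V(k) = 4 + 6*k (V(k) = 4 - (-3)*(k + k) = 4 - (-3)*2*k = 4 - (-6)*k = 4 + 6*k)
I = 536 (I = -12 + 4*137 = -12 + 548 = 536)
p(F) = -200/11 (p(F) = 5*((4 + 6*6)/(-11)) = 5*((4 + 36)*(-1/11)) = 5*(40*(-1/11)) = 5*(-40/11) = -200/11)
I*347 + p(Y(5)) = 536*347 - 200/11 = 185992 - 200/11 = 2045712/11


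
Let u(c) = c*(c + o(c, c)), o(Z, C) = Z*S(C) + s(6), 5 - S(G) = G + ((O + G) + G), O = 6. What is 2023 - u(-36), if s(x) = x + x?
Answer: -137513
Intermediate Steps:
s(x) = 2*x
S(G) = -1 - 3*G (S(G) = 5 - (G + ((6 + G) + G)) = 5 - (G + (6 + 2*G)) = 5 - (6 + 3*G) = 5 + (-6 - 3*G) = -1 - 3*G)
o(Z, C) = 12 + Z*(-1 - 3*C) (o(Z, C) = Z*(-1 - 3*C) + 2*6 = Z*(-1 - 3*C) + 12 = 12 + Z*(-1 - 3*C))
u(c) = c*(12 + c - c*(1 + 3*c)) (u(c) = c*(c + (12 - c*(1 + 3*c))) = c*(12 + c - c*(1 + 3*c)))
2023 - u(-36) = 2023 - 3*(-36)*(4 - 1*(-36)²) = 2023 - 3*(-36)*(4 - 1*1296) = 2023 - 3*(-36)*(4 - 1296) = 2023 - 3*(-36)*(-1292) = 2023 - 1*139536 = 2023 - 139536 = -137513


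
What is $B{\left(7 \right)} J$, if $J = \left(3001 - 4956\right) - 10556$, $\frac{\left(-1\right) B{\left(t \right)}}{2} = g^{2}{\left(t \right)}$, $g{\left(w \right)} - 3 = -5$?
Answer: $100088$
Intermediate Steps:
$g{\left(w \right)} = -2$ ($g{\left(w \right)} = 3 - 5 = -2$)
$B{\left(t \right)} = -8$ ($B{\left(t \right)} = - 2 \left(-2\right)^{2} = \left(-2\right) 4 = -8$)
$J = -12511$ ($J = -1955 - 10556 = -12511$)
$B{\left(7 \right)} J = \left(-8\right) \left(-12511\right) = 100088$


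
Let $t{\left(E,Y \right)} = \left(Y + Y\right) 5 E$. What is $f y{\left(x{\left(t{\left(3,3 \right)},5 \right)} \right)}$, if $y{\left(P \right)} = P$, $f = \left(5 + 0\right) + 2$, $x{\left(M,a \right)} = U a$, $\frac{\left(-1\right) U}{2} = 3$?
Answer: $-210$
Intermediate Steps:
$U = -6$ ($U = \left(-2\right) 3 = -6$)
$t{\left(E,Y \right)} = 10 E Y$ ($t{\left(E,Y \right)} = 2 Y 5 E = 10 Y E = 10 E Y$)
$x{\left(M,a \right)} = - 6 a$
$f = 7$ ($f = 5 + 2 = 7$)
$f y{\left(x{\left(t{\left(3,3 \right)},5 \right)} \right)} = 7 \left(\left(-6\right) 5\right) = 7 \left(-30\right) = -210$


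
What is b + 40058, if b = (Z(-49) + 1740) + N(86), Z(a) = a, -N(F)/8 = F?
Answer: 41061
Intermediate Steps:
N(F) = -8*F
b = 1003 (b = (-49 + 1740) - 8*86 = 1691 - 688 = 1003)
b + 40058 = 1003 + 40058 = 41061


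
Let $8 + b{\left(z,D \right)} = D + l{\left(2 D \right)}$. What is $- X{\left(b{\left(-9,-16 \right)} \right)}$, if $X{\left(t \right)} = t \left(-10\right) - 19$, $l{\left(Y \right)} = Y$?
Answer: $-541$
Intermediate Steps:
$b{\left(z,D \right)} = -8 + 3 D$ ($b{\left(z,D \right)} = -8 + \left(D + 2 D\right) = -8 + 3 D$)
$X{\left(t \right)} = -19 - 10 t$ ($X{\left(t \right)} = - 10 t - 19 = -19 - 10 t$)
$- X{\left(b{\left(-9,-16 \right)} \right)} = - (-19 - 10 \left(-8 + 3 \left(-16\right)\right)) = - (-19 - 10 \left(-8 - 48\right)) = - (-19 - -560) = - (-19 + 560) = \left(-1\right) 541 = -541$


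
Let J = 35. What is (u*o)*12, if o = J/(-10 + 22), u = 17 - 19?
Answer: -70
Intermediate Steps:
u = -2
o = 35/12 (o = 35/(-10 + 22) = 35/12 ≈ 2.9167)
(u*o)*12 = -2*35/12*12 = -35/6*12 = -70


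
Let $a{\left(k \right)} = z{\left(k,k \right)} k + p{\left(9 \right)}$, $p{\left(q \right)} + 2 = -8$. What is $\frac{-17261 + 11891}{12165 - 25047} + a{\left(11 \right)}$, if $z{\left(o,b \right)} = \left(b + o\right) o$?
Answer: $\frac{5694739}{2147} \approx 2652.4$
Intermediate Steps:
$z{\left(o,b \right)} = o \left(b + o\right)$
$p{\left(q \right)} = -10$ ($p{\left(q \right)} = -2 - 8 = -10$)
$a{\left(k \right)} = -10 + 2 k^{3}$ ($a{\left(k \right)} = k \left(k + k\right) k - 10 = k 2 k k - 10 = 2 k^{2} k - 10 = 2 k^{3} - 10 = -10 + 2 k^{3}$)
$\frac{-17261 + 11891}{12165 - 25047} + a{\left(11 \right)} = \frac{-17261 + 11891}{12165 - 25047} - \left(10 - 2 \cdot 11^{3}\right) = - \frac{5370}{-12882} + \left(-10 + 2 \cdot 1331\right) = \left(-5370\right) \left(- \frac{1}{12882}\right) + \left(-10 + 2662\right) = \frac{895}{2147} + 2652 = \frac{5694739}{2147}$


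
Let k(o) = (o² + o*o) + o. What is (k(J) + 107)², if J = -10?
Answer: 88209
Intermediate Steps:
k(o) = o + 2*o² (k(o) = (o² + o²) + o = 2*o² + o = o + 2*o²)
(k(J) + 107)² = (-10*(1 + 2*(-10)) + 107)² = (-10*(1 - 20) + 107)² = (-10*(-19) + 107)² = (190 + 107)² = 297² = 88209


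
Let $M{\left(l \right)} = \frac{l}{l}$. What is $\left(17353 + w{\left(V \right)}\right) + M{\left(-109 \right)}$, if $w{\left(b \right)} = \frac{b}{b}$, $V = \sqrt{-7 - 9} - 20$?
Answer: $17355$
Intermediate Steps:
$V = -20 + 4 i$ ($V = \sqrt{-16} - 20 = 4 i - 20 = -20 + 4 i \approx -20.0 + 4.0 i$)
$w{\left(b \right)} = 1$
$M{\left(l \right)} = 1$
$\left(17353 + w{\left(V \right)}\right) + M{\left(-109 \right)} = \left(17353 + 1\right) + 1 = 17354 + 1 = 17355$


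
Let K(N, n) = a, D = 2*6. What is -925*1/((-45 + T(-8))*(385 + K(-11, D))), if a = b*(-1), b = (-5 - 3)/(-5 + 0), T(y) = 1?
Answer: 4625/84348 ≈ 0.054832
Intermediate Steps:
D = 12
b = 8/5 (b = -8/(-5) = -8*(-⅕) = 8/5 ≈ 1.6000)
a = -8/5 (a = (8/5)*(-1) = -8/5 ≈ -1.6000)
K(N, n) = -8/5
-925*1/((-45 + T(-8))*(385 + K(-11, D))) = -925*1/((-45 + 1)*(385 - 8/5)) = -925/((1917/5)*(-44)) = -925/(-84348/5) = -925*(-5/84348) = 4625/84348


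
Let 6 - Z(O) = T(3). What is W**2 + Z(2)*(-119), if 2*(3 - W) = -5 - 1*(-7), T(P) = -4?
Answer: -1186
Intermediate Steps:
Z(O) = 10 (Z(O) = 6 - 1*(-4) = 6 + 4 = 10)
W = 2 (W = 3 - (-5 - 1*(-7))/2 = 3 - (-5 + 7)/2 = 3 - 1/2*2 = 3 - 1 = 2)
W**2 + Z(2)*(-119) = 2**2 + 10*(-119) = 4 - 1190 = -1186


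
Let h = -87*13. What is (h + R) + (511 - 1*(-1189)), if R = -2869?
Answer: -2300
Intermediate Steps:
h = -1131
(h + R) + (511 - 1*(-1189)) = (-1131 - 2869) + (511 - 1*(-1189)) = -4000 + (511 + 1189) = -4000 + 1700 = -2300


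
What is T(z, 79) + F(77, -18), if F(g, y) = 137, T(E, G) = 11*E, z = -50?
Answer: -413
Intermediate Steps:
T(z, 79) + F(77, -18) = 11*(-50) + 137 = -550 + 137 = -413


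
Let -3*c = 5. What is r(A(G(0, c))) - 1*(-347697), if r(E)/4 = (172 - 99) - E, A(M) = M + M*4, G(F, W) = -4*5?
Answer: 348389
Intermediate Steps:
c = -5/3 (c = -1/3*5 = -5/3 ≈ -1.6667)
G(F, W) = -20
A(M) = 5*M (A(M) = M + 4*M = 5*M)
r(E) = 292 - 4*E (r(E) = 4*((172 - 99) - E) = 4*(73 - E) = 292 - 4*E)
r(A(G(0, c))) - 1*(-347697) = (292 - 20*(-20)) - 1*(-347697) = (292 - 4*(-100)) + 347697 = (292 + 400) + 347697 = 692 + 347697 = 348389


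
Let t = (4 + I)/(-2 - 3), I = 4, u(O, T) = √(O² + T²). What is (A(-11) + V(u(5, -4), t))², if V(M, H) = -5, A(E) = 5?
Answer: 0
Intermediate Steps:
t = -8/5 (t = (4 + 4)/(-2 - 3) = 8/(-5) = 8*(-⅕) = -8/5 ≈ -1.6000)
(A(-11) + V(u(5, -4), t))² = (5 - 5)² = 0² = 0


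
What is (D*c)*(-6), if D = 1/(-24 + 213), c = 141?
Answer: -94/21 ≈ -4.4762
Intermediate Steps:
D = 1/189 ≈ 0.0052910
(D*c)*(-6) = ((1/189)*141)*(-6) = (47/63)*(-6) = -94/21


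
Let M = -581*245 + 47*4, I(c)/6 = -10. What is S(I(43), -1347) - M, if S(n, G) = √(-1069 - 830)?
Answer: 142157 + 3*I*√211 ≈ 1.4216e+5 + 43.578*I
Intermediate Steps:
I(c) = -60 (I(c) = 6*(-10) = -60)
S(n, G) = 3*I*√211 (S(n, G) = √(-1899) = 3*I*√211)
M = -142157 (M = -142345 + 188 = -142157)
S(I(43), -1347) - M = 3*I*√211 - 1*(-142157) = 3*I*√211 + 142157 = 142157 + 3*I*√211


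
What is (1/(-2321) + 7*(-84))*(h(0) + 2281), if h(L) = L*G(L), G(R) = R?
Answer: -3112992469/2321 ≈ -1.3412e+6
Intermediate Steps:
h(L) = L² (h(L) = L*L = L²)
(1/(-2321) + 7*(-84))*(h(0) + 2281) = (1/(-2321) + 7*(-84))*(0² + 2281) = (-1/2321 - 588)*(0 + 2281) = -1364749/2321*2281 = -3112992469/2321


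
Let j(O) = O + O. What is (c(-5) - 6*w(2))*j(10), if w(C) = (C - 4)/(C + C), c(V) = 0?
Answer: 60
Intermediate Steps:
j(O) = 2*O
w(C) = (-4 + C)/(2*C) (w(C) = (-4 + C)/((2*C)) = (-4 + C)*(1/(2*C)) = (-4 + C)/(2*C))
(c(-5) - 6*w(2))*j(10) = (0 - 3*(-4 + 2)/2)*(2*10) = (0 - 3*(-2)/2)*20 = (0 - 6*(-½))*20 = (0 + 3)*20 = 3*20 = 60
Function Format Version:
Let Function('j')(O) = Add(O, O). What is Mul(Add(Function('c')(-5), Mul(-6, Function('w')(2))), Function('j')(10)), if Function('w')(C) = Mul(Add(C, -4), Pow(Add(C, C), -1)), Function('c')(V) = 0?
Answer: 60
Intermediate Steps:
Function('j')(O) = Mul(2, O)
Function('w')(C) = Mul(Rational(1, 2), Pow(C, -1), Add(-4, C)) (Function('w')(C) = Mul(Add(-4, C), Pow(Mul(2, C), -1)) = Mul(Add(-4, C), Mul(Rational(1, 2), Pow(C, -1))) = Mul(Rational(1, 2), Pow(C, -1), Add(-4, C)))
Mul(Add(Function('c')(-5), Mul(-6, Function('w')(2))), Function('j')(10)) = Mul(Add(0, Mul(-6, Mul(Rational(1, 2), Pow(2, -1), Add(-4, 2)))), Mul(2, 10)) = Mul(Add(0, Mul(-6, Mul(Rational(1, 2), Rational(1, 2), -2))), 20) = Mul(Add(0, Mul(-6, Rational(-1, 2))), 20) = Mul(Add(0, 3), 20) = Mul(3, 20) = 60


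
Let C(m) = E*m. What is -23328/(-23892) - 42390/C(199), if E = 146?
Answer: -13958757/28923257 ≈ -0.48261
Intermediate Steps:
C(m) = 146*m
-23328/(-23892) - 42390/C(199) = -23328/(-23892) - 42390/(146*199) = -23328*(-1/23892) - 42390/29054 = 1944/1991 - 42390*1/29054 = 1944/1991 - 21195/14527 = -13958757/28923257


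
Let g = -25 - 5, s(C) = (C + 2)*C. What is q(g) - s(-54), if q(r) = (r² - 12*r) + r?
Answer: -1578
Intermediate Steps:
s(C) = C*(2 + C) (s(C) = (2 + C)*C = C*(2 + C))
g = -30
q(r) = r² - 11*r
q(g) - s(-54) = -30*(-11 - 30) - (-54)*(2 - 54) = -30*(-41) - (-54)*(-52) = 1230 - 1*2808 = 1230 - 2808 = -1578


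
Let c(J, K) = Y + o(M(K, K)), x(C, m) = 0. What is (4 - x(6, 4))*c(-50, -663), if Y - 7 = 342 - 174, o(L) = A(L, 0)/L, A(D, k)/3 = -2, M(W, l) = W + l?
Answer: 154704/221 ≈ 700.02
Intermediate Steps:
A(D, k) = -6 (A(D, k) = 3*(-2) = -6)
o(L) = -6/L
Y = 175 (Y = 7 + (342 - 174) = 7 + 168 = 175)
c(J, K) = 175 - 3/K (c(J, K) = 175 - 6/(K + K) = 175 - 6*1/(2*K) = 175 - 3/K)
(4 - x(6, 4))*c(-50, -663) = (4 - 1*0)*(175 - 3/(-663)) = (4 + 0)*(175 - 3*(-1/663)) = 4*(175 + 1/221) = 4*(38676/221) = 154704/221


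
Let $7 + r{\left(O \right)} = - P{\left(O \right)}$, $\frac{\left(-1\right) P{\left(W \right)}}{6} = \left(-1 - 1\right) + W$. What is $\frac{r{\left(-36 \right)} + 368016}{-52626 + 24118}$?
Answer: $- \frac{367781}{28508} \approx -12.901$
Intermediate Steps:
$P{\left(W \right)} = 12 - 6 W$ ($P{\left(W \right)} = - 6 \left(\left(-1 - 1\right) + W\right) = - 6 \left(-2 + W\right) = 12 - 6 W$)
$r{\left(O \right)} = -19 + 6 O$ ($r{\left(O \right)} = -7 - \left(12 - 6 O\right) = -7 + \left(-12 + 6 O\right) = -19 + 6 O$)
$\frac{r{\left(-36 \right)} + 368016}{-52626 + 24118} = \frac{\left(-19 + 6 \left(-36\right)\right) + 368016}{-52626 + 24118} = \frac{\left(-19 - 216\right) + 368016}{-28508} = \left(-235 + 368016\right) \left(- \frac{1}{28508}\right) = 367781 \left(- \frac{1}{28508}\right) = - \frac{367781}{28508}$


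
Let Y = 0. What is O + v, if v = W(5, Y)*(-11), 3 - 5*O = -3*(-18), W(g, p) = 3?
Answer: -216/5 ≈ -43.200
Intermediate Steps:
O = -51/5 (O = ⅗ - (-3)*(-18)/5 = ⅗ - ⅕*54 = ⅗ - 54/5 = -51/5 ≈ -10.200)
v = -33 (v = 3*(-11) = -33)
O + v = -51/5 - 33 = -216/5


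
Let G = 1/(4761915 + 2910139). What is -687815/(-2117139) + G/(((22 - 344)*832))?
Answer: 1413717036729649901/4351512359325191424 ≈ 0.32488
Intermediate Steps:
G = 1/7672054 ≈ 1.3034e-7
-687815/(-2117139) + G/(((22 - 344)*832)) = -687815/(-2117139) + 1/(7672054*(((22 - 344)*832))) = -687815*(-1/2117139) + 1/(7672054*((-322*832))) = 687815/2117139 + (1/7672054)/(-267904) = 687815/2117139 + (1/7672054)*(-1/267904) = 687815/2117139 - 1/2055373954816 = 1413717036729649901/4351512359325191424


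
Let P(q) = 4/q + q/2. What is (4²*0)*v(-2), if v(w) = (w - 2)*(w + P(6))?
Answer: 0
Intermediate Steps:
P(q) = q/2 + 4/q (P(q) = 4/q + q*(½) = 4/q + q/2 = q/2 + 4/q)
v(w) = (-2 + w)*(11/3 + w) (v(w) = (w - 2)*(w + ((½)*6 + 4/6)) = (-2 + w)*(w + (3 + 4*(⅙))) = (-2 + w)*(w + (3 + ⅔)) = (-2 + w)*(w + 11/3) = (-2 + w)*(11/3 + w))
(4²*0)*v(-2) = (4²*0)*(-22/3 + (-2)² + (5/3)*(-2)) = (16*0)*(-22/3 + 4 - 10/3) = 0*(-20/3) = 0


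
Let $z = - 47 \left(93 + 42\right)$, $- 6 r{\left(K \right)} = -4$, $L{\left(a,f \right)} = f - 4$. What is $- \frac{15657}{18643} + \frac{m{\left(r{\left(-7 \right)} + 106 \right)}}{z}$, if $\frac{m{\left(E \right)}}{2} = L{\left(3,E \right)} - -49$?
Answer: $- \frac{62999225}{70973901} \approx -0.88764$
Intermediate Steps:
$L{\left(a,f \right)} = -4 + f$
$r{\left(K \right)} = \frac{2}{3}$ ($r{\left(K \right)} = \left(- \frac{1}{6}\right) \left(-4\right) = \frac{2}{3}$)
$m{\left(E \right)} = 90 + 2 E$ ($m{\left(E \right)} = 2 \left(\left(-4 + E\right) - -49\right) = 2 \left(\left(-4 + E\right) + 49\right) = 2 \left(45 + E\right) = 90 + 2 E$)
$z = -6345$ ($z = \left(-47\right) 135 = -6345$)
$- \frac{15657}{18643} + \frac{m{\left(r{\left(-7 \right)} + 106 \right)}}{z} = - \frac{15657}{18643} + \frac{90 + 2 \left(\frac{2}{3} + 106\right)}{-6345} = \left(-15657\right) \frac{1}{18643} + \left(90 + 2 \cdot \frac{320}{3}\right) \left(- \frac{1}{6345}\right) = - \frac{15657}{18643} + \left(90 + \frac{640}{3}\right) \left(- \frac{1}{6345}\right) = - \frac{15657}{18643} + \frac{910}{3} \left(- \frac{1}{6345}\right) = - \frac{15657}{18643} - \frac{182}{3807} = - \frac{62999225}{70973901}$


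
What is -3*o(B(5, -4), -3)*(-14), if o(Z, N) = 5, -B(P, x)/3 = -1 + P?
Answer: 210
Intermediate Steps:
B(P, x) = 3 - 3*P (B(P, x) = -3*(-1 + P) = 3 - 3*P)
-3*o(B(5, -4), -3)*(-14) = -3*5*(-14) = -15*(-14) = 210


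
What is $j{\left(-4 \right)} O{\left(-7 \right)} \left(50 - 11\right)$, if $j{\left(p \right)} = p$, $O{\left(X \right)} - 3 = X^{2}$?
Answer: $-8112$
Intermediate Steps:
$O{\left(X \right)} = 3 + X^{2}$
$j{\left(-4 \right)} O{\left(-7 \right)} \left(50 - 11\right) = - 4 \left(3 + \left(-7\right)^{2}\right) \left(50 - 11\right) = - 4 \left(3 + 49\right) 39 = \left(-4\right) 52 \cdot 39 = \left(-208\right) 39 = -8112$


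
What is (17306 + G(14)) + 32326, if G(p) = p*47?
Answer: 50290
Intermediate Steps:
G(p) = 47*p
(17306 + G(14)) + 32326 = (17306 + 47*14) + 32326 = (17306 + 658) + 32326 = 17964 + 32326 = 50290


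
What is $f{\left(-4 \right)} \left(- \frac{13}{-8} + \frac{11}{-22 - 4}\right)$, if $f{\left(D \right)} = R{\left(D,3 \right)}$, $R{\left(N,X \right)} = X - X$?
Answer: $0$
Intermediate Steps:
$R{\left(N,X \right)} = 0$
$f{\left(D \right)} = 0$
$f{\left(-4 \right)} \left(- \frac{13}{-8} + \frac{11}{-22 - 4}\right) = 0 \left(- \frac{13}{-8} + \frac{11}{-22 - 4}\right) = 0 \left(\left(-13\right) \left(- \frac{1}{8}\right) + \frac{11}{-26}\right) = 0 \left(\frac{13}{8} + 11 \left(- \frac{1}{26}\right)\right) = 0 \left(\frac{13}{8} - \frac{11}{26}\right) = 0 \cdot \frac{125}{104} = 0$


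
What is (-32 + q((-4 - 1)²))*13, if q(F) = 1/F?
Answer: -10387/25 ≈ -415.48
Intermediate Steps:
q(F) = 1/F
(-32 + q((-4 - 1)²))*13 = (-32 + 1/((-4 - 1)²))*13 = (-32 + 1/((-5)²))*13 = (-32 + 1/25)*13 = -799/25*13 = -10387/25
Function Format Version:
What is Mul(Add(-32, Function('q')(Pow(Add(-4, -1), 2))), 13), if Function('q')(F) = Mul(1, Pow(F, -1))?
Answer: Rational(-10387, 25) ≈ -415.48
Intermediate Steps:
Function('q')(F) = Pow(F, -1)
Mul(Add(-32, Function('q')(Pow(Add(-4, -1), 2))), 13) = Mul(Add(-32, Pow(Pow(Add(-4, -1), 2), -1)), 13) = Mul(Add(-32, Pow(Pow(-5, 2), -1)), 13) = Mul(Add(-32, Pow(25, -1)), 13) = Mul(Add(-32, Rational(1, 25)), 13) = Mul(Rational(-799, 25), 13) = Rational(-10387, 25)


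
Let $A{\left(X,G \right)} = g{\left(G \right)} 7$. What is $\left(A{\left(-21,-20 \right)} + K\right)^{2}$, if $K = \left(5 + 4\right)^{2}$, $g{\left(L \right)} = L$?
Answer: $3481$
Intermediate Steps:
$K = 81$ ($K = 9^{2} = 81$)
$A{\left(X,G \right)} = 7 G$ ($A{\left(X,G \right)} = G 7 = 7 G$)
$\left(A{\left(-21,-20 \right)} + K\right)^{2} = \left(7 \left(-20\right) + 81\right)^{2} = \left(-140 + 81\right)^{2} = \left(-59\right)^{2} = 3481$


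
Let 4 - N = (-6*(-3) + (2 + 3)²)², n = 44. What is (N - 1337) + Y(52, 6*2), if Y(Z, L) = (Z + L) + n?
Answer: -3074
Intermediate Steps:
N = -1845 (N = 4 - (-6*(-3) + (2 + 3)²)² = 4 - (18 + 5²)² = 4 - (18 + 25)² = 4 - 1*43² = 4 - 1*1849 = 4 - 1849 = -1845)
Y(Z, L) = 44 + L + Z (Y(Z, L) = (Z + L) + 44 = (L + Z) + 44 = 44 + L + Z)
(N - 1337) + Y(52, 6*2) = (-1845 - 1337) + (44 + 6*2 + 52) = -3182 + (44 + 12 + 52) = -3182 + 108 = -3074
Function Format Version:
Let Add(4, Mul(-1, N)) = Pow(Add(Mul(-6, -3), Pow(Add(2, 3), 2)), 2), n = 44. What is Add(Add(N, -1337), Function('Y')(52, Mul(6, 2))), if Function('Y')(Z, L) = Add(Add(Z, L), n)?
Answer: -3074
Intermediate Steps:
N = -1845 (N = Add(4, Mul(-1, Pow(Add(Mul(-6, -3), Pow(Add(2, 3), 2)), 2))) = Add(4, Mul(-1, Pow(Add(18, Pow(5, 2)), 2))) = Add(4, Mul(-1, Pow(Add(18, 25), 2))) = Add(4, Mul(-1, Pow(43, 2))) = Add(4, Mul(-1, 1849)) = Add(4, -1849) = -1845)
Function('Y')(Z, L) = Add(44, L, Z) (Function('Y')(Z, L) = Add(Add(Z, L), 44) = Add(Add(L, Z), 44) = Add(44, L, Z))
Add(Add(N, -1337), Function('Y')(52, Mul(6, 2))) = Add(Add(-1845, -1337), Add(44, Mul(6, 2), 52)) = Add(-3182, Add(44, 12, 52)) = Add(-3182, 108) = -3074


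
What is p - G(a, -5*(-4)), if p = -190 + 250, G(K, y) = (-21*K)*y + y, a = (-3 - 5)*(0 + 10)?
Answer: -33560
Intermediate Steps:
a = -80 (a = -8*10 = -80)
G(K, y) = y - 21*K*y (G(K, y) = -21*K*y + y = y - 21*K*y)
p = 60
p - G(a, -5*(-4)) = 60 - (-5*(-4))*(1 - 21*(-80)) = 60 - 20*(1 + 1680) = 60 - 20*1681 = 60 - 1*33620 = 60 - 33620 = -33560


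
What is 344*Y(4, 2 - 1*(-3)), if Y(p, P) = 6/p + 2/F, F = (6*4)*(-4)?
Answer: 3053/6 ≈ 508.83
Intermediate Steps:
F = -96 (F = 24*(-4) = -96)
Y(p, P) = -1/48 + 6/p (Y(p, P) = 6/p + 2/(-96) = 6/p + 2*(-1/96) = 6/p - 1/48 = -1/48 + 6/p)
344*Y(4, 2 - 1*(-3)) = 344*((1/48)*(288 - 1*4)/4) = 344*((1/48)*(1/4)*(288 - 4)) = 344*((1/48)*(1/4)*284) = 344*(71/48) = 3053/6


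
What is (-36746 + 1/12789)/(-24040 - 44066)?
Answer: 469944593/871007634 ≈ 0.53954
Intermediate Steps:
(-36746 + 1/12789)/(-24040 - 44066) = (-36746 + 1/12789)/(-68106) = -469944593/12789*(-1/68106) = 469944593/871007634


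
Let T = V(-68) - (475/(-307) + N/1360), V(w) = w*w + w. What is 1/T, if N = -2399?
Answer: 417520/1903603613 ≈ 0.00021933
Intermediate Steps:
V(w) = w + w**2 (V(w) = w**2 + w = w + w**2)
T = 1903603613/417520 (T = -68*(1 - 68) - (475/(-307) - 2399/1360) = -68*(-67) - (475*(-1/307) - 2399*1/1360) = 4556 - (-475/307 - 2399/1360) = 4556 - 1*(-1382493/417520) = 4556 + 1382493/417520 = 1903603613/417520 ≈ 4559.3)
1/T = 1/(1903603613/417520) = 417520/1903603613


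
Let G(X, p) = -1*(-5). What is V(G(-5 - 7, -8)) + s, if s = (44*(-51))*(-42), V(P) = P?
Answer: 94253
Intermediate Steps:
G(X, p) = 5
s = 94248 (s = -2244*(-42) = 94248)
V(G(-5 - 7, -8)) + s = 5 + 94248 = 94253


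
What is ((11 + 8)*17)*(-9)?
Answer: -2907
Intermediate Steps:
((11 + 8)*17)*(-9) = (19*17)*(-9) = 323*(-9) = -2907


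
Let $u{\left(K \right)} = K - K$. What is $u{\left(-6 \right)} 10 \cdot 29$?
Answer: $0$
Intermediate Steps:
$u{\left(K \right)} = 0$
$u{\left(-6 \right)} 10 \cdot 29 = 0 \cdot 10 \cdot 29 = 0 \cdot 29 = 0$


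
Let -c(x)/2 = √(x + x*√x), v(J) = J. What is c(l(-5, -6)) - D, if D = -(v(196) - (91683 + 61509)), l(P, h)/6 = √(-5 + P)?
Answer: -152996 - 2*√(6*I*√10 + 12*2^(¼)*√3*5^(¾)*I^(3/2)) ≈ -1.53e+5 - 17.632*I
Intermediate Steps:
l(P, h) = 6*√(-5 + P)
D = 152996 (D = -(196 - (91683 + 61509)) = -(196 - 1*153192) = -(196 - 153192) = -1*(-152996) = 152996)
c(x) = -2*√(x + x^(3/2)) (c(x) = -2*√(x + x*√x) = -2*√(x + x^(3/2)))
c(l(-5, -6)) - D = -2*√(6*√(-5 - 5) + (6*√(-5 - 5))^(3/2)) - 1*152996 = -2*√(6*√(-10) + (6*√(-10))^(3/2)) - 152996 = -2*√(6*(I*√10) + (6*(I*√10))^(3/2)) - 152996 = -2*√(6*I*√10 + (6*I*√10)^(3/2)) - 152996 = -2*√(6*I*√10 + 12*2^(¼)*√3*5^(¾)*I^(3/2)) - 152996 = -152996 - 2*√(6*I*√10 + 12*2^(¼)*√3*5^(¾)*I^(3/2))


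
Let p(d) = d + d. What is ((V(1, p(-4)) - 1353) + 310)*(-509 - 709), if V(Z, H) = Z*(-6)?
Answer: 1277682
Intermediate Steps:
p(d) = 2*d
V(Z, H) = -6*Z
((V(1, p(-4)) - 1353) + 310)*(-509 - 709) = ((-6*1 - 1353) + 310)*(-509 - 709) = ((-6 - 1353) + 310)*(-1218) = (-1359 + 310)*(-1218) = -1049*(-1218) = 1277682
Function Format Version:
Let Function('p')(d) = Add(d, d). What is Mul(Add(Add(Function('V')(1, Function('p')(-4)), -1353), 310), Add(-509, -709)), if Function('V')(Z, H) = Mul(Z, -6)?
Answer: 1277682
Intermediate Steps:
Function('p')(d) = Mul(2, d)
Function('V')(Z, H) = Mul(-6, Z)
Mul(Add(Add(Function('V')(1, Function('p')(-4)), -1353), 310), Add(-509, -709)) = Mul(Add(Add(Mul(-6, 1), -1353), 310), Add(-509, -709)) = Mul(Add(Add(-6, -1353), 310), -1218) = Mul(Add(-1359, 310), -1218) = Mul(-1049, -1218) = 1277682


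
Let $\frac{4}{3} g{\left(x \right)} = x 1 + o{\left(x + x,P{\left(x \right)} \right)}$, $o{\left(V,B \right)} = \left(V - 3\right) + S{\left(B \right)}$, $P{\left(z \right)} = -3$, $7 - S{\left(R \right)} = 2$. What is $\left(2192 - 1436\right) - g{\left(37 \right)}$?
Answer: $\frac{2685}{4} \approx 671.25$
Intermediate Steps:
$S{\left(R \right)} = 5$ ($S{\left(R \right)} = 7 - 2 = 5$)
$o{\left(V,B \right)} = 2 + V$ ($o{\left(V,B \right)} = \left(V - 3\right) + 5 = \left(-3 + V\right) + 5 = 2 + V$)
$g{\left(x \right)} = \frac{3}{2} + \frac{9 x}{4}$ ($g{\left(x \right)} = \frac{3 \left(x 1 + \left(2 + \left(x + x\right)\right)\right)}{4} = \frac{3 \left(x + \left(2 + 2 x\right)\right)}{4} = \frac{3 \left(2 + 3 x\right)}{4} = \frac{3}{2} + \frac{9 x}{4}$)
$\left(2192 - 1436\right) - g{\left(37 \right)} = \left(2192 - 1436\right) - \left(\frac{3}{2} + \frac{9}{4} \cdot 37\right) = \left(2192 - 1436\right) - \left(\frac{3}{2} + \frac{333}{4}\right) = 756 - \frac{339}{4} = \frac{2685}{4}$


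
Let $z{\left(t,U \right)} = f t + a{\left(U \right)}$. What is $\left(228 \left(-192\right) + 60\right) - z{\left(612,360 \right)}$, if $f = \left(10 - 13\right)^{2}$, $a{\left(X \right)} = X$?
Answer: $-49584$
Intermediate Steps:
$f = 9$ ($f = \left(-3\right)^{2} = 9$)
$z{\left(t,U \right)} = U + 9 t$ ($z{\left(t,U \right)} = 9 t + U = U + 9 t$)
$\left(228 \left(-192\right) + 60\right) - z{\left(612,360 \right)} = \left(228 \left(-192\right) + 60\right) - \left(360 + 9 \cdot 612\right) = \left(-43776 + 60\right) - \left(360 + 5508\right) = -43716 - 5868 = -49584$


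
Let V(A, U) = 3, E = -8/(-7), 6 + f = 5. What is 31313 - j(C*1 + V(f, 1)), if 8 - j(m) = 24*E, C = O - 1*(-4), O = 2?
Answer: 219327/7 ≈ 31332.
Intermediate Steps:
f = -1 (f = -6 + 5 = -1)
E = 8/7 (E = -8*(-1/7) = 8/7 ≈ 1.1429)
C = 6 (C = 2 - 1*(-4) = 2 + 4 = 6)
j(m) = -136/7 (j(m) = 8 - 24*8/7 = 8 - 1*192/7 = 8 - 192/7 = -136/7)
31313 - j(C*1 + V(f, 1)) = 31313 - 1*(-136/7) = 31313 + 136/7 = 219327/7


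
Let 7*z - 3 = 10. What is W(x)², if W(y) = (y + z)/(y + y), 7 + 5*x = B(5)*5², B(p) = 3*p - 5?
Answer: 779689/2893401 ≈ 0.26947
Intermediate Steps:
z = 13/7 (z = 3/7 + (⅐)*10 = 3/7 + 10/7 = 13/7 ≈ 1.8571)
B(p) = -5 + 3*p
x = 243/5 (x = -7/5 + ((-5 + 3*5)*5²)/5 = -7/5 + ((-5 + 15)*25)/5 = -7/5 + (10*25)/5 = -7/5 + (⅕)*250 = -7/5 + 50 = 243/5 ≈ 48.600)
W(y) = (13/7 + y)/(2*y) (W(y) = (y + 13/7)/(y + y) = (13/7 + y)/((2*y)) = (13/7 + y)*(1/(2*y)) = (13/7 + y)/(2*y))
W(x)² = ((13 + 7*(243/5))/(14*(243/5)))² = ((1/14)*(5/243)*(13 + 1701/5))² = ((1/14)*(5/243)*(1766/5))² = (883/1701)² = 779689/2893401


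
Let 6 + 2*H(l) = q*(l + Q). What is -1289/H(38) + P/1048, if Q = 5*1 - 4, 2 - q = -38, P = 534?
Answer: -467977/407148 ≈ -1.1494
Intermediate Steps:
q = 40 (q = 2 - 1*(-38) = 2 + 38 = 40)
Q = 1 (Q = 5 - 4 = 1)
H(l) = 17 + 20*l (H(l) = -3 + (40*(l + 1))/2 = -3 + (40*(1 + l))/2 = -3 + (40 + 40*l)/2 = -3 + (20 + 20*l) = 17 + 20*l)
-1289/H(38) + P/1048 = -1289/(17 + 20*38) + 534/1048 = -1289/(17 + 760) + 534*(1/1048) = -1289/777 + 267/524 = -467977/407148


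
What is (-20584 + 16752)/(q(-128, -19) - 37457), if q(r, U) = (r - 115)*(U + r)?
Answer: 479/217 ≈ 2.2074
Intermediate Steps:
q(r, U) = (-115 + r)*(U + r)
(-20584 + 16752)/(q(-128, -19) - 37457) = (-20584 + 16752)/(((-128)**2 - 115*(-19) - 115*(-128) - 19*(-128)) - 37457) = -3832/((16384 + 2185 + 14720 + 2432) - 37457) = -3832/(35721 - 37457) = -3832/(-1736) = -3832*(-1/1736) = 479/217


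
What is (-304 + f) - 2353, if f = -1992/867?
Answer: -768537/289 ≈ -2659.3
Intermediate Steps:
f = -664/289 (f = -1992*1/867 = -664/289 ≈ -2.2976)
(-304 + f) - 2353 = (-304 - 664/289) - 2353 = -88520/289 - 2353 = -768537/289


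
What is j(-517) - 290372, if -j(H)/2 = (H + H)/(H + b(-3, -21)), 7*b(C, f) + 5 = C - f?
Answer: -523547954/1803 ≈ -2.9038e+5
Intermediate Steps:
b(C, f) = -5/7 - f/7 + C/7 (b(C, f) = -5/7 + (C - f)/7 = -5/7 + (-f/7 + C/7) = -5/7 - f/7 + C/7)
j(H) = -4*H/(13/7 + H) (j(H) = -2*(H + H)/(H + (-5/7 - ⅐*(-21) + (⅐)*(-3))) = -2*2*H/(H + (-5/7 + 3 - 3/7)) = -2*2*H/(H + 13/7) = -2*2*H/(13/7 + H) = -4*H/(13/7 + H))
j(-517) - 290372 = -28*(-517)/(13 + 7*(-517)) - 290372 = -28*(-517)/(13 - 3619) - 290372 = -28*(-517)/(-3606) - 290372 = -28*(-517)*(-1/3606) - 290372 = -7238/1803 - 290372 = -523547954/1803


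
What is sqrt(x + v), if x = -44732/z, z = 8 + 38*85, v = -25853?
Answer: I*sqrt(67801085887)/1619 ≈ 160.83*I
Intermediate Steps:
z = 3238 (z = 8 + 3230 = 3238)
x = -22366/1619 (x = -44732/3238 = -44732*1/3238 = -22366/1619 ≈ -13.815)
sqrt(x + v) = sqrt(-22366/1619 - 25853) = sqrt(-41878373/1619) = I*sqrt(67801085887)/1619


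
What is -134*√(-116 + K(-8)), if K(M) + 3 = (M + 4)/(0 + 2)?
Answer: -1474*I ≈ -1474.0*I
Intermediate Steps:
K(M) = -1 + M/2 (K(M) = -3 + (M + 4)/(0 + 2) = -3 + (4 + M)/2 = -3 + (4 + M)*(½) = -3 + (2 + M/2) = -1 + M/2)
-134*√(-116 + K(-8)) = -134*√(-116 + (-1 + (½)*(-8))) = -134*√(-116 + (-1 - 4)) = -134*√(-116 - 5) = -1474*I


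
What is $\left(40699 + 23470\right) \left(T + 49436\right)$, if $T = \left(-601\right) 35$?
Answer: $1822463769$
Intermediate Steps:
$T = -21035$
$\left(40699 + 23470\right) \left(T + 49436\right) = \left(40699 + 23470\right) \left(-21035 + 49436\right) = 64169 \cdot 28401 = 1822463769$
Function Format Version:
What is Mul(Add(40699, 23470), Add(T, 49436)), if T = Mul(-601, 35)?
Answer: 1822463769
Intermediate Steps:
T = -21035
Mul(Add(40699, 23470), Add(T, 49436)) = Mul(Add(40699, 23470), Add(-21035, 49436)) = Mul(64169, 28401) = 1822463769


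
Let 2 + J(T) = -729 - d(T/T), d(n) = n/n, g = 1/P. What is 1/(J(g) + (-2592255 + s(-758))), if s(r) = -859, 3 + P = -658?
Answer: -1/2593846 ≈ -3.8553e-7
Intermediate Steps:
P = -661 (P = -3 - 658 = -661)
g = -1/661 (g = 1/(-661) = -1/661 ≈ -0.0015129)
d(n) = 1
J(T) = -732 (J(T) = -2 + (-729 - 1*1) = -2 + (-729 - 1) = -2 - 730 = -732)
1/(J(g) + (-2592255 + s(-758))) = 1/(-732 + (-2592255 - 859)) = 1/(-732 - 2593114) = 1/(-2593846) = -1/2593846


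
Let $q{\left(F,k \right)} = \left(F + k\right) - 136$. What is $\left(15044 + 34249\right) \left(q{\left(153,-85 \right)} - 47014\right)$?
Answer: $-2320813026$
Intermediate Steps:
$q{\left(F,k \right)} = -136 + F + k$
$\left(15044 + 34249\right) \left(q{\left(153,-85 \right)} - 47014\right) = \left(15044 + 34249\right) \left(\left(-136 + 153 - 85\right) - 47014\right) = 49293 \left(-68 - 47014\right) = 49293 \left(-47082\right) = -2320813026$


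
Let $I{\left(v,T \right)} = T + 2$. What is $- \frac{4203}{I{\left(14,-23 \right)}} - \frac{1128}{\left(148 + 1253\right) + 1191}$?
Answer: $\frac{150979}{756} \approx 199.71$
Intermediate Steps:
$I{\left(v,T \right)} = 2 + T$
$- \frac{4203}{I{\left(14,-23 \right)}} - \frac{1128}{\left(148 + 1253\right) + 1191} = - \frac{4203}{2 - 23} - \frac{1128}{\left(148 + 1253\right) + 1191} = - \frac{4203}{-21} - \frac{1128}{1401 + 1191} = \left(-4203\right) \left(- \frac{1}{21}\right) - \frac{1128}{2592} = \frac{1401}{7} - \frac{47}{108} = \frac{150979}{756}$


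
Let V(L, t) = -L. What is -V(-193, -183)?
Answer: -193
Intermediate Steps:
-V(-193, -183) = -(-1)*(-193) = -1*193 = -193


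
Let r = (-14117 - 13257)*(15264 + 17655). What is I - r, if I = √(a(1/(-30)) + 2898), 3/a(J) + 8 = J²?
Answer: 901124706 + 3*√16685683822/7199 ≈ 9.0113e+8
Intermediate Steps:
a(J) = 3/(-8 + J²)
I = 3*√16685683822/7199 (I = √(3/(-8 + (1/(-30))²) + 2898) = √(3/(-8 + (-1/30)²) + 2898) = √(3/(-8 + 1/900) + 2898) = √(3/(-7199/900) + 2898) = √(3*(-900/7199) + 2898) = √(-2700/7199 + 2898) = √(20860002/7199) = 3*√16685683822/7199 ≈ 53.830)
r = -901124706 (r = -27374*32919 = -901124706)
I - r = 3*√16685683822/7199 - 1*(-901124706) = 3*√16685683822/7199 + 901124706 = 901124706 + 3*√16685683822/7199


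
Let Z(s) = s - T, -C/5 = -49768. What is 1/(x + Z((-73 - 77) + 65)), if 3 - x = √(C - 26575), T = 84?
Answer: 166/194709 - √222265/194709 ≈ -0.0015688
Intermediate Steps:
C = 248840 (C = -5*(-49768) = 248840)
Z(s) = -84 + s (Z(s) = s - 1*84 = s - 84 = -84 + s)
x = 3 - √222265 (x = 3 - √(248840 - 26575) = 3 - √222265 ≈ -468.45)
1/(x + Z((-73 - 77) + 65)) = 1/((3 - √222265) + (-84 + ((-73 - 77) + 65))) = 1/((3 - √222265) + (-84 + (-150 + 65))) = 1/((3 - √222265) + (-84 - 85)) = 1/((3 - √222265) - 169) = 1/(-166 - √222265)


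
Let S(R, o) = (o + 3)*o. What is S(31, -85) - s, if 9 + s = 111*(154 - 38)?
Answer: -5897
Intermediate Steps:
S(R, o) = o*(3 + o) (S(R, o) = (3 + o)*o = o*(3 + o))
s = 12867 (s = -9 + 111*(154 - 38) = -9 + 111*116 = -9 + 12876 = 12867)
S(31, -85) - s = -85*(3 - 85) - 1*12867 = -85*(-82) - 12867 = 6970 - 12867 = -5897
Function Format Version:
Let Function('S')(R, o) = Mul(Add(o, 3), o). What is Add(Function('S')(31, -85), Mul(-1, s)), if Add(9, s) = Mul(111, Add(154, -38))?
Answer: -5897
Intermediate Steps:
Function('S')(R, o) = Mul(o, Add(3, o)) (Function('S')(R, o) = Mul(Add(3, o), o) = Mul(o, Add(3, o)))
s = 12867 (s = Add(-9, Mul(111, Add(154, -38))) = Add(-9, Mul(111, 116)) = Add(-9, 12876) = 12867)
Add(Function('S')(31, -85), Mul(-1, s)) = Add(Mul(-85, Add(3, -85)), Mul(-1, 12867)) = Add(Mul(-85, -82), -12867) = Add(6970, -12867) = -5897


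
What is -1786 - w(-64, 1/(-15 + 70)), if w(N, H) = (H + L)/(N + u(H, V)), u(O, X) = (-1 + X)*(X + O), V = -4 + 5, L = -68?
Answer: -6290459/3520 ≈ -1787.1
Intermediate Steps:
V = 1
u(O, X) = (-1 + X)*(O + X)
w(N, H) = (-68 + H)/N (w(N, H) = (H - 68)/(N + (1² - H - 1*1 + H*1)) = (-68 + H)/(N + (1 - H - 1 + H)) = (-68 + H)/(N + 0) = (-68 + H)/N)
-1786 - w(-64, 1/(-15 + 70)) = -1786 - (-68 + 1/(-15 + 70))/(-64) = -1786 - (-1)*(-68 + 1/55)/64 = -1786 - (-1)*(-3739)/(64*55) = -1786 - 1*3739/3520 = -1786 - 3739/3520 = -6290459/3520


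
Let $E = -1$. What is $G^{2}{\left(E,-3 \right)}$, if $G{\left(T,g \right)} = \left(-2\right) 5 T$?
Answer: $100$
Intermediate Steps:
$G{\left(T,g \right)} = - 10 T$
$G^{2}{\left(E,-3 \right)} = \left(\left(-10\right) \left(-1\right)\right)^{2} = 10^{2} = 100$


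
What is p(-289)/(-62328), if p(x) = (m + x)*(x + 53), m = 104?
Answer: -10915/15582 ≈ -0.70049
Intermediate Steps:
p(x) = (53 + x)*(104 + x) (p(x) = (104 + x)*(x + 53) = (104 + x)*(53 + x) = (53 + x)*(104 + x))
p(-289)/(-62328) = (5512 + (-289)**2 + 157*(-289))/(-62328) = (5512 + 83521 - 45373)*(-1/62328) = 43660*(-1/62328) = -10915/15582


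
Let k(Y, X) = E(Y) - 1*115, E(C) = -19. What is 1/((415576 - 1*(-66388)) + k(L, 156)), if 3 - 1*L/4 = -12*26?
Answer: 1/481830 ≈ 2.0754e-6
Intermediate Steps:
L = 1260 (L = 12 - (-48)*26 = 12 - 4*(-312) = 12 + 1248 = 1260)
k(Y, X) = -134 (k(Y, X) = -19 - 1*115 = -19 - 115 = -134)
1/((415576 - 1*(-66388)) + k(L, 156)) = 1/((415576 - 1*(-66388)) - 134) = 1/((415576 + 66388) - 134) = 1/(481964 - 134) = 1/481830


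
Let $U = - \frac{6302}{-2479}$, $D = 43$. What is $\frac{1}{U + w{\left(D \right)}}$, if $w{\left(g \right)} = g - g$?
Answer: $\frac{2479}{6302} \approx 0.39337$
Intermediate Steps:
$w{\left(g \right)} = 0$
$U = \frac{6302}{2479}$ ($U = \left(-6302\right) \left(- \frac{1}{2479}\right) = \frac{6302}{2479} \approx 2.5422$)
$\frac{1}{U + w{\left(D \right)}} = \frac{1}{\frac{6302}{2479} + 0} = \frac{1}{\frac{6302}{2479}} = \frac{2479}{6302}$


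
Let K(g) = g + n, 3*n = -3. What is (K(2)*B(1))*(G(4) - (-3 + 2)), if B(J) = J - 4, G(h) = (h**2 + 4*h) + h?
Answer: -111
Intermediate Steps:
n = -1 (n = (1/3)*(-3) = -1)
G(h) = h**2 + 5*h
B(J) = -4 + J
K(g) = -1 + g (K(g) = g - 1 = -1 + g)
(K(2)*B(1))*(G(4) - (-3 + 2)) = ((-1 + 2)*(-4 + 1))*(4*(5 + 4) - (-3 + 2)) = (1*(-3))*(4*9 - (-1)) = -3*(36 - 1*(-1)) = -3*(36 + 1) = -3*37 = -111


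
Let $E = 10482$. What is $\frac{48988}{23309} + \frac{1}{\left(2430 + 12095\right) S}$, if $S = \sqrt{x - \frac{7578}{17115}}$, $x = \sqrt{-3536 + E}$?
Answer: $\frac{48988}{23309} + \frac{\sqrt{5705}}{14525 \sqrt{-2526 + 5705 \sqrt{6946}}} \approx 2.1017$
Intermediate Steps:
$x = \sqrt{6946}$ ($x = \sqrt{-3536 + 10482} = \sqrt{6946} \approx 83.343$)
$S = \sqrt{- \frac{2526}{5705} + \sqrt{6946}}$ ($S = \sqrt{\sqrt{6946} - \frac{7578}{17115}} = \sqrt{\sqrt{6946} - \frac{2526}{5705}} = \sqrt{- \frac{2526}{5705} + \sqrt{6946}} \approx 9.1049$)
$\frac{48988}{23309} + \frac{1}{\left(2430 + 12095\right) S} = \frac{48988}{23309} + \frac{1}{\left(2430 + 12095\right) \frac{\sqrt{-14410830 + 32547025 \sqrt{6946}}}{5705}} = 48988 \cdot \frac{1}{23309} + \frac{5705 \frac{1}{\sqrt{-14410830 + 32547025 \sqrt{6946}}}}{14525} = \frac{48988}{23309} + \frac{5705 \frac{1}{\sqrt{-14410830 + 32547025 \sqrt{6946}}}}{14525} = \frac{48988}{23309} + \frac{163}{415 \sqrt{-14410830 + 32547025 \sqrt{6946}}}$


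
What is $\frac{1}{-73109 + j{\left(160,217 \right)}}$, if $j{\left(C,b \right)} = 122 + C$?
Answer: $- \frac{1}{72827} \approx -1.3731 \cdot 10^{-5}$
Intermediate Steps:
$\frac{1}{-73109 + j{\left(160,217 \right)}} = \frac{1}{-73109 + \left(122 + 160\right)} = \frac{1}{-73109 + 282} = \frac{1}{-72827} = - \frac{1}{72827}$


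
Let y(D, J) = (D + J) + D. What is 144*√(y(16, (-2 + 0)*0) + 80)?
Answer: 576*√7 ≈ 1524.0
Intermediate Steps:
y(D, J) = J + 2*D
144*√(y(16, (-2 + 0)*0) + 80) = 144*√(((-2 + 0)*0 + 2*16) + 80) = 144*√((-2*0 + 32) + 80) = 144*√((0 + 32) + 80) = 144*√(32 + 80) = 144*√112 = 144*(4*√7) = 576*√7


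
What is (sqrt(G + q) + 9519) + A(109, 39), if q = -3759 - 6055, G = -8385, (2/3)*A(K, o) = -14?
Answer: 9498 + I*sqrt(18199) ≈ 9498.0 + 134.9*I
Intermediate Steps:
A(K, o) = -21 (A(K, o) = (3/2)*(-14) = -21)
q = -9814
(sqrt(G + q) + 9519) + A(109, 39) = (sqrt(-8385 - 9814) + 9519) - 21 = (sqrt(-18199) + 9519) - 21 = (I*sqrt(18199) + 9519) - 21 = (9519 + I*sqrt(18199)) - 21 = 9498 + I*sqrt(18199)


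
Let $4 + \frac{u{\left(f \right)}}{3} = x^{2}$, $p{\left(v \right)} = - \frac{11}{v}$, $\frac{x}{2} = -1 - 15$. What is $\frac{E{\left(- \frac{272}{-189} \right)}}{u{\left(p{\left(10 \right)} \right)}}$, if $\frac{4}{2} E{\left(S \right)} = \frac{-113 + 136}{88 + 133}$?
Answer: $\frac{23}{1352520} \approx 1.7005 \cdot 10^{-5}$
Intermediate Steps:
$x = -32$ ($x = 2 \left(-1 - 15\right) = 2 \left(-16\right) = -32$)
$E{\left(S \right)} = \frac{23}{442}$ ($E{\left(S \right)} = \frac{\left(-113 + 136\right) \frac{1}{88 + 133}}{2} = \frac{23 \cdot \frac{1}{221}}{2} = \frac{1}{2} \cdot \frac{23}{221} = \frac{23}{442}$)
$u{\left(f \right)} = 3060$ ($u{\left(f \right)} = -12 + 3 \left(-32\right)^{2} = -12 + 3 \cdot 1024 = -12 + 3072 = 3060$)
$\frac{E{\left(- \frac{272}{-189} \right)}}{u{\left(p{\left(10 \right)} \right)}} = \frac{23}{442 \cdot 3060} = \frac{23}{442} \cdot \frac{1}{3060} = \frac{23}{1352520}$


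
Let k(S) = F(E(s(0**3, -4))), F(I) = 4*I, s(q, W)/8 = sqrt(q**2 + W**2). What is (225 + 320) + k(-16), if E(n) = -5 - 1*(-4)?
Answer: 541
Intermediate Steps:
s(q, W) = 8*sqrt(W**2 + q**2) (s(q, W) = 8*sqrt(q**2 + W**2) = 8*sqrt(W**2 + q**2))
E(n) = -1 (E(n) = -5 + 4 = -1)
k(S) = -4 (k(S) = 4*(-1) = -4)
(225 + 320) + k(-16) = (225 + 320) - 4 = 545 - 4 = 541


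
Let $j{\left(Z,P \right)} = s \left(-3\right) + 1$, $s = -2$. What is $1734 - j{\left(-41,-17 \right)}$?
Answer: $1727$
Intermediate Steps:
$j{\left(Z,P \right)} = 7$ ($j{\left(Z,P \right)} = \left(-2\right) \left(-3\right) + 1 = 6 + 1 = 7$)
$1734 - j{\left(-41,-17 \right)} = 1734 - 7 = 1727$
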